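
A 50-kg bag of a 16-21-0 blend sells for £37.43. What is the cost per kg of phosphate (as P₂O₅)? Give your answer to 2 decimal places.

£3.56 per kg P₂O₅

P₂O₅ in bag = 50 × 21% = 10.5 kg.
Cost per kg P₂O₅ = £37.43 / 10.5 = £3.5648.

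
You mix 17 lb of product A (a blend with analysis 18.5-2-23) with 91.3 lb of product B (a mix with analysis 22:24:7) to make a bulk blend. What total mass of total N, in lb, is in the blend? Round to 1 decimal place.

N mass = 18.5%×17 + 22%×91.3 = 23.231 lb.

23.2 lb N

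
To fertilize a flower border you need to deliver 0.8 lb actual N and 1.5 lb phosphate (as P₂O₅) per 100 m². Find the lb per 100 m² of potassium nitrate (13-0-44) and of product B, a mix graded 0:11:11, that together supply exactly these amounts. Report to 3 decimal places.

6.154 lb potassium nitrate, 13.636 lb product B

Let a = lb of potassium nitrate, b = lb of product B (per 100 m²).
N: 0.13·a + 0·b = 0.8
P₂O₅: 0·a + 0.11·b = 1.5
Solving simultaneously: a = 6.15385, b = 13.6364.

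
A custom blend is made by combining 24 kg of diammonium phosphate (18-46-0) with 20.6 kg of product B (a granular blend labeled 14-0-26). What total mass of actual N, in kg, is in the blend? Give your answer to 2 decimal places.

N mass = 18%×24 + 14%×20.6 = 7.204 kg.

7.20 kg N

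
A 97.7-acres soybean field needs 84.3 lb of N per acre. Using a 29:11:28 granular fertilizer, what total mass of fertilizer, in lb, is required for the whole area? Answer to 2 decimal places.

28400.38 lb

Product per acre = 84.3 / 29% = 290.69 lb.
Total product = 290.69 × 97.7 = 28400.379 lb.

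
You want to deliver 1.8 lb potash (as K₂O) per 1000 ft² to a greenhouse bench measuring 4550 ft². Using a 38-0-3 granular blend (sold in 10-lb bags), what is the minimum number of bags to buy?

Product per 1000 ft² = 1.8 / 3% = 60 lb.
Total product = 60 × 4550 / 1000 = 273 lb.
Bags = ⌈273 / 10⌉ = 28.

28 bags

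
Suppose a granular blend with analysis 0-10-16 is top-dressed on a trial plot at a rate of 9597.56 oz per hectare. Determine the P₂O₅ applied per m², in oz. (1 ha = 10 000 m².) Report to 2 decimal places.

0.10 oz P₂O₅ per sq m

P₂O₅ per hectare = 9597.56 × 10% = 959.756 oz.
Convert to per m²: 959.756 × 0.0001 = 0.0959756 oz.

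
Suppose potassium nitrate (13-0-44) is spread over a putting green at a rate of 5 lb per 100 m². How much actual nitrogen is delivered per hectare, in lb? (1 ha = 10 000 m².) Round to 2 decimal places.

nitrogen per 100 m² = 5 × 13% = 0.65 lb.
Convert to per hectare: 0.65 × 100 = 65 lb.

65.00 lb N per hectare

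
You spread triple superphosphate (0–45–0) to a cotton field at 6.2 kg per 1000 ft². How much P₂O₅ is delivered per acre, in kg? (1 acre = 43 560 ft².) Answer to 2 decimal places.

P₂O₅ per 1000 ft² = 6.2 × 45% = 2.79 kg.
Convert to per acre: 2.79 × 43.56 = 121.532 kg.

121.53 kg P₂O₅ per acre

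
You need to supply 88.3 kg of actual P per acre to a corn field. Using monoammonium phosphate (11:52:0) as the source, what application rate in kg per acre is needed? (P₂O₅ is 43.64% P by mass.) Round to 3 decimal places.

389.110 kg of product per acre

As P₂O₅: 88.3 / 0.4364 = 202.337 kg per acre.
Product per acre = 202.337 / 52% = 389.1102 kg.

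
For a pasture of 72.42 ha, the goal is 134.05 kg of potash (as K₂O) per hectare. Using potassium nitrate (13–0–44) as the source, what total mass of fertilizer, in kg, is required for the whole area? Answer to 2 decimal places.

22063.41 kg

Product per hectare = 134.05 / 44% = 304.659 kg.
Total product = 304.659 × 72.42 = 22063.411 kg.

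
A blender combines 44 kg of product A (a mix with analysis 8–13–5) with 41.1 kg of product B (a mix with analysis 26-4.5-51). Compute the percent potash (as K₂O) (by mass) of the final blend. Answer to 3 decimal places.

Total mass = 44 + 41.1 = 85.1 kg.
K₂O mass = 5%×44 + 51%×41.1 = 23.161 kg.
% K₂O = 23.161 / 85.1 = 27.2162%.

27.216% K₂O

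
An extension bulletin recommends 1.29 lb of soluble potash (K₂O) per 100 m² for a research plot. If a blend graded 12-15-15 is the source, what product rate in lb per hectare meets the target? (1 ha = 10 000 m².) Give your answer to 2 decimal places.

860.00 lb of product per hectare

Product per 100 m² = 1.29 / 15% = 8.6 lb.
Convert to per hectare: 8.6 × 100 = 860 lb.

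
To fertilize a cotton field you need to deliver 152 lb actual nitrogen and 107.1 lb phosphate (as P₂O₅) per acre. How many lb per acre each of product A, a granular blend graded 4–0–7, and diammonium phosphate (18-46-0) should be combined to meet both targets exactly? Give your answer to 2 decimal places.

With a, b = lb per acre of product A and diammonium phosphate:
N: 0.04·a + 0.18·b = 152
P₂O₅: 0·a + 0.46·b = 107.1
Solving simultaneously: a = 2752.283, b = 232.826.

2752.28 lb product A, 232.83 lb diammonium phosphate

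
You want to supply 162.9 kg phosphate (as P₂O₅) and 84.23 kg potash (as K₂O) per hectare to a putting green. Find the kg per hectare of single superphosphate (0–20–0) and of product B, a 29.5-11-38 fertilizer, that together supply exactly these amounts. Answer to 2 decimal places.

With a, b = kg per hectare of single superphosphate and product B:
P₂O₅: 0.2·a + 0.11·b = 162.9
K₂O: 0·a + 0.38·b = 84.23
Solving simultaneously: a = 692.588, b = 221.658.

692.59 kg single superphosphate, 221.66 kg product B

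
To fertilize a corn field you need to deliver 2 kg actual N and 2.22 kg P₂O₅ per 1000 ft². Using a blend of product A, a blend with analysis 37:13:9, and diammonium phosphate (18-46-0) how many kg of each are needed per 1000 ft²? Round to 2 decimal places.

Per-1000 ft² balance (a = product A, b = diammonium phosphate):
N: 0.37·a + 0.18·b = 2
P₂O₅: 0.13·a + 0.46·b = 2.22
Eliminate b: (row1) − 0.18/0.46·(row2) → 0.31913·a = 1.1313, so a = 3.54496.
Then b = (2.22 − 0.13·3.54496) / 0.46 = 3.82425.

3.54 kg product A, 3.82 kg diammonium phosphate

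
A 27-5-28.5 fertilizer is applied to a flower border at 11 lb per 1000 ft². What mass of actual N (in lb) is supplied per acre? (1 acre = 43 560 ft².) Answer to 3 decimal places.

129.373 lb N per acre

nitrogen per 1000 ft² = 11 × 27% = 2.97 lb.
Convert to per acre: 2.97 × 43.56 = 129.3732 lb.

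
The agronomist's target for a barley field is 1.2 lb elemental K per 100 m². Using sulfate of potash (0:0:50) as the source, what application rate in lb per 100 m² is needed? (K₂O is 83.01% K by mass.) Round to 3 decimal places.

2.891 lb of product per hundred sq m

As K₂O: 1.2 / 0.8301 = 1.44561 lb per 100 m².
Product per 100 m² = 1.44561 / 50% = 2.89122 lb.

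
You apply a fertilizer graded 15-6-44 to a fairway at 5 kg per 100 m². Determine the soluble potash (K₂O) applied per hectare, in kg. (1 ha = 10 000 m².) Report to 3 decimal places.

K₂O per 100 m² = 5 × 44% = 2.2 kg.
Convert to per hectare: 2.2 × 100 = 220 kg.

220.000 kg K₂O per hectare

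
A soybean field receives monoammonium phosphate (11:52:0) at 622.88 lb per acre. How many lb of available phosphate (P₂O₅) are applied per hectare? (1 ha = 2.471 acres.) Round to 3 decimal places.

P₂O₅ per acre = 622.88 × 52% = 323.898 lb.
Convert to per hectare: 323.898 × 2.471 = 800.35097 lb.

800.351 lb P₂O₅ per hectare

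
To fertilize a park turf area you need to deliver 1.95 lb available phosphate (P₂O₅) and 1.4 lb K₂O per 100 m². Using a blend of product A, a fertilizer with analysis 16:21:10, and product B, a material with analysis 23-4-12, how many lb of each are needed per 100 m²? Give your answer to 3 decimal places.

8.396 lb product A, 4.670 lb product B

With a, b = lb per 100 m² of product A and product B:
P₂O₅: 0.21·a + 0.04·b = 1.95
K₂O: 0.1·a + 0.12·b = 1.4
Solving simultaneously: a = 8.39623, b = 4.66981.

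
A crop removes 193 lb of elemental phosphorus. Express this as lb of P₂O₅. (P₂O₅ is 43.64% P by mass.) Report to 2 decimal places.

442.25 lb P₂O₅

P₂O₅ = 193 / 0.4364 = 442.2548 lb.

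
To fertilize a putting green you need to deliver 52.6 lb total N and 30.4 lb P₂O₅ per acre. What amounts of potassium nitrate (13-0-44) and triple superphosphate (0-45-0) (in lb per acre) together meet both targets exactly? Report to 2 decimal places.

Let a = lb of potassium nitrate, b = lb of triple superphosphate (per acre).
N: 0.13·a + 0·b = 52.6
P₂O₅: 0·a + 0.45·b = 30.4
Solving simultaneously: a = 404.615, b = 67.5556.

404.62 lb potassium nitrate, 67.56 lb triple superphosphate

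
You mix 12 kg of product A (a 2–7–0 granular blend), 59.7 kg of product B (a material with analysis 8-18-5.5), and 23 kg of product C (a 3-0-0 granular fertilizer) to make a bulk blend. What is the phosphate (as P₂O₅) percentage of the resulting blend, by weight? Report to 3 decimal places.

Total mass = 12 + 59.7 + 23 = 94.7 kg.
P₂O₅ mass = 7%×12 + 18%×59.7 + 0%×23 = 11.586 kg.
% P₂O₅ = 11.586 / 94.7 = 12.2344%.

12.234% P₂O₅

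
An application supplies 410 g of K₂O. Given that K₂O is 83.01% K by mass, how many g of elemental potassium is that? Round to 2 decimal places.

K = 410 × 0.8301 = 340.341 g.

340.34 g K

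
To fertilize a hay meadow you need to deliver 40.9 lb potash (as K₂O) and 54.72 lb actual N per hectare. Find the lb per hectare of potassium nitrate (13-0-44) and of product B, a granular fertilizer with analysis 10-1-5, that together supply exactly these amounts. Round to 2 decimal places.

36.11 lb potassium nitrate, 500.26 lb product B

Let a = lb of potassium nitrate, b = lb of product B (per hectare).
K₂O: 0.44·a + 0.05·b = 40.9
N: 0.13·a + 0.1·b = 54.72
Solving simultaneously: a = 36.1067, b = 500.261.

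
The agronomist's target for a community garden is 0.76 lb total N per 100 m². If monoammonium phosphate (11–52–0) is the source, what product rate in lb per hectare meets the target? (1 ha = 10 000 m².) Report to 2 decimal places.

Product per 100 m² = 0.76 / 11% = 6.90909 lb.
Convert to per hectare: 6.90909 × 100 = 690.909 lb.

690.91 lb of product per hectare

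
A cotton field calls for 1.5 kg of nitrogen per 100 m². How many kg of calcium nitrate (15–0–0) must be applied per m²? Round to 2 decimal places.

Product per 100 m² = 1.5 / 15% = 10 kg.
Convert to per m²: 10 × 0.01 = 0.1 kg.

0.10 kg of product per sq m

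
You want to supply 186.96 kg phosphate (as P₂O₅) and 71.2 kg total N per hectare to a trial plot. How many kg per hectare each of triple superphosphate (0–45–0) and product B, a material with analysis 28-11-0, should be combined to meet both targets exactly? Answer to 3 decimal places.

Let a = kg of triple superphosphate, b = kg of product B (per hectare).
P₂O₅: 0.45·a + 0.11·b = 186.96
N: 0·a + 0.28·b = 71.2
Solving simultaneously: a = 353.3079, b = 254.2857.

353.308 kg triple superphosphate, 254.286 kg product B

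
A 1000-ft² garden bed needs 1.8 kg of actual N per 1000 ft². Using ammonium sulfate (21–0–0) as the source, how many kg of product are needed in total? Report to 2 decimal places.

Product per 1000 ft² = 1.8 / 21% = 8.57143 kg.
Total product = 8.57143 × 1000 / 1000 = 8.57143 kg.

8.57 kg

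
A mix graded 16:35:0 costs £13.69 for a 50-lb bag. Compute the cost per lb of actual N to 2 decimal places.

N in bag = 50 × 16% = 8 lb.
Cost per lb N = £13.69 / 8 = £1.7112.

£1.71 per lb N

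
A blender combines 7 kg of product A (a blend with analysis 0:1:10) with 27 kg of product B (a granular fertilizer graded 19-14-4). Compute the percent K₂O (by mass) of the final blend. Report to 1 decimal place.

5.2% K₂O

Total mass = 7 + 27 = 34 kg.
K₂O mass = 10%×7 + 4%×27 = 1.78 kg.
% K₂O = 1.78 / 34 = 5.23529%.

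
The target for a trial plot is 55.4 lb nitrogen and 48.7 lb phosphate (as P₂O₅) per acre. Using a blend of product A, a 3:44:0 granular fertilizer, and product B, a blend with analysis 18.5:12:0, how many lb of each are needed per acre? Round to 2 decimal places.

With a, b = lb per acre of product A and product B:
N: 0.03·a + 0.185·b = 55.4
P₂O₅: 0.44·a + 0.12·b = 48.7
Eliminate b: (row1) − 0.185/0.12·(row2) → -0.648333·a = -19.6792, so a = 30.3535.
Then b = (48.7 − 0.44·30.3535) / 0.12 = 294.537.

30.35 lb product A, 294.54 lb product B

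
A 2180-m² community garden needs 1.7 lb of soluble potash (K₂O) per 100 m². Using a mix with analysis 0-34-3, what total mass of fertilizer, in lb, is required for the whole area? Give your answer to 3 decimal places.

Product per 100 m² = 1.7 / 3% = 56.6667 lb.
Total product = 56.6667 × 2180 / 100 = 1235.3333 lb.

1235.333 lb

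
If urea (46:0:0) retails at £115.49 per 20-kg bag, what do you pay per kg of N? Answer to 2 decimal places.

£12.55 per kg N

N in bag = 20 × 46% = 9.2 kg.
Cost per kg N = £115.49 / 9.2 = £12.5533.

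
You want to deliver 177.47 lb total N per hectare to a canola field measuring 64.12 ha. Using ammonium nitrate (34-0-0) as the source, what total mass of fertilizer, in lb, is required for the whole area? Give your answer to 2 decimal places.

Product per hectare = 177.47 / 34% = 521.971 lb.
Total product = 521.971 × 64.12 = 33468.754 lb.

33468.75 lb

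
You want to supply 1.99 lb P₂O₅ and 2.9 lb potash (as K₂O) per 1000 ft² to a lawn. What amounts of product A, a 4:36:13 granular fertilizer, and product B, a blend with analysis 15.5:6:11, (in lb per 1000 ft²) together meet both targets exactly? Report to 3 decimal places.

1.412 lb product A, 24.695 lb product B

With a, b = lb per 1000 ft² of product A and product B:
P₂O₅: 0.36·a + 0.06·b = 1.99
K₂O: 0.13·a + 0.11·b = 2.9
From row1: a = (1.99 − 0.06·b) / 0.36.
Into row2: 0.13·(1.99 − 0.06·b)/0.36 + 0.11·b = 2.9 → b = 24.69497, a = 1.41195.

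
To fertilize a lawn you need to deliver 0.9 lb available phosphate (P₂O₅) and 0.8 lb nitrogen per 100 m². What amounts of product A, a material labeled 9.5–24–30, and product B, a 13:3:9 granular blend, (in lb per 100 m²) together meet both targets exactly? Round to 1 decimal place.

3.3 lb product A, 3.8 lb product B

Let a = lb of product A, b = lb of product B (per 100 m²).
P₂O₅: 0.24·a + 0.03·b = 0.9
N: 0.095·a + 0.13·b = 0.8
Eliminate b: (row1) − 0.03/0.13·(row2) → 0.218077·a = 0.715385, so a = 3.28042.
Then b = (0.8 − 0.095·3.28042) / 0.13 = 3.75661.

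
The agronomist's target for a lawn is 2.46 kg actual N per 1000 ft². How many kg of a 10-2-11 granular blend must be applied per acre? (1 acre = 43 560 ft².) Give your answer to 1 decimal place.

1071.6 kg of product per acre

Product per 1000 ft² = 2.46 / 10% = 24.6 kg.
Convert to per acre: 24.6 × 43.56 = 1071.58 kg.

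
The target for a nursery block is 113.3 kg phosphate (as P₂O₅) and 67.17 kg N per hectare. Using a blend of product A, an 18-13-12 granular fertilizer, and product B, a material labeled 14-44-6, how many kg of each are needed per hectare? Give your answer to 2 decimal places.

224.47 kg product A, 191.18 kg product B

Let a = kg of product A, b = kg of product B (per hectare).
P₂O₅: 0.13·a + 0.44·b = 113.3
N: 0.18·a + 0.14·b = 67.17
Eliminate a: (row1) − 0.13/0.18·(row2) → 0.338889·b = 64.7883, so b = 191.179.
Back-substitute: a = (113.3 − 0.44·191.179) / 0.13 = 224.472.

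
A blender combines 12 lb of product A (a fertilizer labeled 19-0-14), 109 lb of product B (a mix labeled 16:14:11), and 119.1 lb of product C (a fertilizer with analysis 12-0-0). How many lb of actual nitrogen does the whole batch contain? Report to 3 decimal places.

N mass = 19%×12 + 16%×109 + 12%×119.1 = 34.012 lb.

34.012 lb N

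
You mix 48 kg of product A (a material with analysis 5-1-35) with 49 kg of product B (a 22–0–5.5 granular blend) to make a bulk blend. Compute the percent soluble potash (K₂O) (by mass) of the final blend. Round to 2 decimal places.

Total mass = 48 + 49 = 97 kg.
K₂O mass = 35%×48 + 5.5%×49 = 19.495 kg.
% K₂O = 19.495 / 97 = 20.0979%.

20.10% K₂O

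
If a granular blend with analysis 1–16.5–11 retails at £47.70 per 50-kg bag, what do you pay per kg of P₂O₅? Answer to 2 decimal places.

£5.78 per kg P₂O₅

P₂O₅ in bag = 50 × 16.5% = 8.25 kg.
Cost per kg P₂O₅ = £47.70 / 8.25 = £5.7818.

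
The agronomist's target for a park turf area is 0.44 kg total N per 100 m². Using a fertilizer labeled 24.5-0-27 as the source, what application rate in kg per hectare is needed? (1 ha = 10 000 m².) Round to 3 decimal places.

Product per 100 m² = 0.44 / 24.5% = 1.79592 kg.
Convert to per hectare: 1.79592 × 100 = 179.5918 kg.

179.592 kg of product per hectare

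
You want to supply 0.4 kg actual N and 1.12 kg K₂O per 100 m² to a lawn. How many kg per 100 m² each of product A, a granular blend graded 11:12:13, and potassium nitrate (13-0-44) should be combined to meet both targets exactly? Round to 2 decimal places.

0.97 kg product A, 2.26 kg potassium nitrate

Per-100 m² balance (a = product A, b = potassium nitrate):
N: 0.11·a + 0.13·b = 0.4
K₂O: 0.13·a + 0.44·b = 1.12
From row1: a = (0.4 − 0.13·b) / 0.11.
Into row2: 0.13·(0.4 − 0.13·b)/0.11 + 0.44·b = 1.12 → b = 2.26032, a = 0.965079.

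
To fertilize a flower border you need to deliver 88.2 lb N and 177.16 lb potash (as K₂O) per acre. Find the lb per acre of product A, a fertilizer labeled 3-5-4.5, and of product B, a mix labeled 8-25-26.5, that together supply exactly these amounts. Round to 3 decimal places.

With a, b = lb per acre of product A and product B:
N: 0.03·a + 0.08·b = 88.2
K₂O: 0.045·a + 0.265·b = 177.16
Eliminate a: (row1) − 0.03/0.045·(row2) → -0.0966667·b = -29.9067, so b = 309.3793.
Back-substitute: a = (88.2 − 0.08·309.3793) / 0.03 = 2114.9885.

2114.989 lb product A, 309.379 lb product B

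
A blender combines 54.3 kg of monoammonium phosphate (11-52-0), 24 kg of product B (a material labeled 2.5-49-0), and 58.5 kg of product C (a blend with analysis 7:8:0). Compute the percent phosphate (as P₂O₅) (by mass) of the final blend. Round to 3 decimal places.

Total mass = 54.3 + 24 + 58.5 = 136.8 kg.
P₂O₅ mass = 52%×54.3 + 49%×24 + 8%×58.5 = 44.676 kg.
% P₂O₅ = 44.676 / 136.8 = 32.6579%.

32.658% P₂O₅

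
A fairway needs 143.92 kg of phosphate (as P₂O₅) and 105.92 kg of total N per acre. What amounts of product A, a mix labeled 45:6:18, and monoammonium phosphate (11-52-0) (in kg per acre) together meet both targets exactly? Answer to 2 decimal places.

With a, b = kg per acre of product A and monoammonium phosphate:
P₂O₅: 0.06·a + 0.52·b = 143.92
N: 0.45·a + 0.11·b = 105.92
Eliminate b: (row1) − 0.52/0.11·(row2) → -2.06727·a = -356.793, so a = 172.591.
Then b = (105.92 − 0.45·172.591) / 0.11 = 256.8549.

172.59 kg product A, 256.85 kg monoammonium phosphate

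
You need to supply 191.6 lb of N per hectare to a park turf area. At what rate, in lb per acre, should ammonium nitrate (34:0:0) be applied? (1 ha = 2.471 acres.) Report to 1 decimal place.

228.1 lb of product per acre

Product per hectare = 191.6 / 34% = 563.529 lb.
Convert to per acre: 563.529 × 0.404694 = 228.057 lb.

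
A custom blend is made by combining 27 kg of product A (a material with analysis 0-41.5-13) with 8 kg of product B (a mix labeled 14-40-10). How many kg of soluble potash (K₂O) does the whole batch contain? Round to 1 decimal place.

K₂O mass = 13%×27 + 10%×8 = 4.31 kg.

4.3 kg K₂O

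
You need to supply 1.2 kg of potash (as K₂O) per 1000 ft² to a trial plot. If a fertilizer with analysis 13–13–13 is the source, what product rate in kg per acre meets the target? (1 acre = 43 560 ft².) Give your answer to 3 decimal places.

402.092 kg of product per acre

Product per 1000 ft² = 1.2 / 13% = 9.23077 kg.
Convert to per acre: 9.23077 × 43.56 = 402.0923 kg.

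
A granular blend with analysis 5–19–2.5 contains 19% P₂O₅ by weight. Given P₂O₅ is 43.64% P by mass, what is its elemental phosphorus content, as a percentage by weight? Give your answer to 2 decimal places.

%P = 19 × 0.4364 = 8.2916%.

8.29% P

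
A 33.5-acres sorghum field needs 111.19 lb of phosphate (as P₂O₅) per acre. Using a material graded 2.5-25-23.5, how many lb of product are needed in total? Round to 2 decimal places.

Product per acre = 111.19 / 25% = 444.76 lb.
Total product = 444.76 × 33.5 = 14899.46 lb.

14899.46 lb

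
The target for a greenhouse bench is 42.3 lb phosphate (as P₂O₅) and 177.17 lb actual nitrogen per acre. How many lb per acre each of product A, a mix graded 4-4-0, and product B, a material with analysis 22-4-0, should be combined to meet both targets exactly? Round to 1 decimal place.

308.2 lb product A, 749.3 lb product B

Let a = lb of product A, b = lb of product B (per acre).
P₂O₅: 0.04·a + 0.04·b = 42.3
N: 0.04·a + 0.22·b = 177.17
Eliminate b: (row1) − 0.04/0.22·(row2) → 0.0327273·a = 10.0873, so a = 308.222.
Then b = (177.17 − 0.04·308.222) / 0.22 = 749.278.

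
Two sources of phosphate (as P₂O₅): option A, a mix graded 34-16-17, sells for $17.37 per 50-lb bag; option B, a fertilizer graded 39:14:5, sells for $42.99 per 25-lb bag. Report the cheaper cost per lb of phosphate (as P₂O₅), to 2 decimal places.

$2.17 per lb P₂O₅ (option A)

option A: P₂O₅ per bag = 50 × 16% = 8 lb; cost = 17.37 / 8 = $2.1713/lb P₂O₅.
option B: P₂O₅ per bag = 25 × 14% = 3.5 lb; cost = 42.99 / 3.5 = $12.2829/lb P₂O₅.
option A is cheaper.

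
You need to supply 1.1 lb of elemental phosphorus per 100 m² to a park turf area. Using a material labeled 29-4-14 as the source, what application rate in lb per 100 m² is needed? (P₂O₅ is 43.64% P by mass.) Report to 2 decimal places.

As P₂O₅: 1.1 / 0.4364 = 2.52062 lb per 100 m².
Product per 100 m² = 2.52062 / 4% = 63.0156 lb.

63.02 lb of product per hundred sq m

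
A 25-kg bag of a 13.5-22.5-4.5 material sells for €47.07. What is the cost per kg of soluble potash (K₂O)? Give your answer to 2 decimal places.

€41.84 per kg K₂O

K₂O in bag = 25 × 4.5% = 1.125 kg.
Cost per kg K₂O = €47.07 / 1.125 = €41.8400.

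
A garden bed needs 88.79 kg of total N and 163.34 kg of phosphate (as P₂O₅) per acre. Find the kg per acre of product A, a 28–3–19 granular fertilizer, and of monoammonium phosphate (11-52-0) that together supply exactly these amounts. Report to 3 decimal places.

198.197 kg product A, 302.681 kg monoammonium phosphate

With a, b = kg per acre of product A and monoammonium phosphate:
N: 0.28·a + 0.11·b = 88.79
P₂O₅: 0.03·a + 0.52·b = 163.34
Solving simultaneously: a = 198.1968, b = 302.68096.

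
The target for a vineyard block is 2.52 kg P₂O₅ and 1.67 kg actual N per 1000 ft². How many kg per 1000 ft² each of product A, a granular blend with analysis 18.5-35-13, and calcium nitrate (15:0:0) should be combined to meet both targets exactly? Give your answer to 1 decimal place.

7.2 kg product A, 2.3 kg calcium nitrate

Per-1000 ft² balance (a = product A, b = calcium nitrate):
P₂O₅: 0.35·a + 0·b = 2.52
N: 0.185·a + 0.15·b = 1.67
From row1: a = (2.52 − 0·b) / 0.35.
Into row2: 0.185·(2.52 − 0·b)/0.35 + 0.15·b = 1.67 → b = 2.25333, a = 7.2.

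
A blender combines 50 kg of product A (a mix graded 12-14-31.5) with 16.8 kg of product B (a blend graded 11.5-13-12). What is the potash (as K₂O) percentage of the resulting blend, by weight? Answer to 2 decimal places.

Total mass = 50 + 16.8 = 66.8 kg.
K₂O mass = 31.5%×50 + 12%×16.8 = 17.766 kg.
% K₂O = 17.766 / 66.8 = 26.5958%.

26.60% K₂O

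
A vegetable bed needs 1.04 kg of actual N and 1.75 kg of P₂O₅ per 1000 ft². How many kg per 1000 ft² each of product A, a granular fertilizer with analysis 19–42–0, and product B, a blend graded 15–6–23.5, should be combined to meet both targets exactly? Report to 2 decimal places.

Per-1000 ft² balance (a = product A, b = product B):
N: 0.19·a + 0.15·b = 1.04
P₂O₅: 0.42·a + 0.06·b = 1.75
Solving simultaneously: a = 3.87791, b = 2.02132.

3.88 kg product A, 2.02 kg product B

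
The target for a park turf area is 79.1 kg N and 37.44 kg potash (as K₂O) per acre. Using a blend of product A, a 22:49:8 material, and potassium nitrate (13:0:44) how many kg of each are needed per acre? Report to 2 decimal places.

With a, b = kg per acre of product A and potassium nitrate:
N: 0.22·a + 0.13·b = 79.1
K₂O: 0.08·a + 0.44·b = 37.44
Solving simultaneously: a = 346.491, b = 22.0926.

346.49 kg product A, 22.09 kg potassium nitrate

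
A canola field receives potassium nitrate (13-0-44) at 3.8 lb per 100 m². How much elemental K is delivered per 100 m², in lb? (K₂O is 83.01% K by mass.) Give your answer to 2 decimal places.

K₂O per 100 m² = 3.8 × 44% = 1.672 lb.
Elemental K = 1.672 × 0.8301 = 1.38793 lb per 100 m².

1.39 lb K per hundred sq m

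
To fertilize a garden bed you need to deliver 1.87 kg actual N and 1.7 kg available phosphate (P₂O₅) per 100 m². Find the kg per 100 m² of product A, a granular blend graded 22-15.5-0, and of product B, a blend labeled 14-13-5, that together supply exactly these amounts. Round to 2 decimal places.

With a, b = kg per 100 m² of product A and product B:
N: 0.22·a + 0.14·b = 1.87
P₂O₅: 0.155·a + 0.13·b = 1.7
From row1: a = (1.87 − 0.14·b) / 0.22.
Into row2: 0.155·(1.87 − 0.14·b)/0.22 + 0.13·b = 1.7 → b = 12.1957, a = 0.73913.

0.74 kg product A, 12.20 kg product B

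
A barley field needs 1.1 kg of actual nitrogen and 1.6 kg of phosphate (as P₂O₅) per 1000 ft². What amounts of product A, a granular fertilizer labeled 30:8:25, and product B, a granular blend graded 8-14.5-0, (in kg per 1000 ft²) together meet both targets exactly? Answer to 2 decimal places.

0.85 kg product A, 10.57 kg product B

Per-1000 ft² balance (a = product A, b = product B):
N: 0.3·a + 0.08·b = 1.1
P₂O₅: 0.08·a + 0.145·b = 1.6
Solving simultaneously: a = 0.849057, b = 10.566.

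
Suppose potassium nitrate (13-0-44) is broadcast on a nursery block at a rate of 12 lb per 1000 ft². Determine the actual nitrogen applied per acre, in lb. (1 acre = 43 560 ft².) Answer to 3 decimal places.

67.954 lb N per acre

nitrogen per 1000 ft² = 12 × 13% = 1.56 lb.
Convert to per acre: 1.56 × 43.56 = 67.9536 lb.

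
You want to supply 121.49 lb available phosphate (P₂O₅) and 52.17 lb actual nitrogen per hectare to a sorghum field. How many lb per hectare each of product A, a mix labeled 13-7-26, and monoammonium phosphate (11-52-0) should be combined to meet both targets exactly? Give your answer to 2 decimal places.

229.79 lb product A, 202.70 lb monoammonium phosphate

Per-hectare balance (a = product A, b = monoammonium phosphate):
P₂O₅: 0.07·a + 0.52·b = 121.49
N: 0.13·a + 0.11·b = 52.17
Eliminate b: (row1) − 0.52/0.11·(row2) → -0.544545·a = -125.132, so a = 229.791.
Then b = (52.17 − 0.13·229.791) / 0.11 = 202.701.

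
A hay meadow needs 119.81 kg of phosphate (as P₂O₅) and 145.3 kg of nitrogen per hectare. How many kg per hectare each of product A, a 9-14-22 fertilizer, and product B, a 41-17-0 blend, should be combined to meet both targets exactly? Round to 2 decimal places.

580.07 kg product A, 227.06 kg product B

Per-hectare balance (a = product A, b = product B):
P₂O₅: 0.14·a + 0.17·b = 119.81
N: 0.09·a + 0.41·b = 145.3
From row1: a = (119.81 − 0.17·b) / 0.14.
Into row2: 0.09·(119.81 − 0.17·b)/0.14 + 0.41·b = 145.3 → b = 227.057, a = 580.074.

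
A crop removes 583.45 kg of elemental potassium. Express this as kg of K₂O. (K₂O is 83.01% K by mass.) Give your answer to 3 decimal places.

702.867 kg K₂O

K₂O = 583.45 / 0.8301 = 702.8671 kg.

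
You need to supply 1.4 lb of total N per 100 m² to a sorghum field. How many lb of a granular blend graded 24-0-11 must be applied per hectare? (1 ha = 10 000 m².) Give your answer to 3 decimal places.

Product per 100 m² = 1.4 / 24% = 5.83333 lb.
Convert to per hectare: 5.83333 × 100 = 583.3333 lb.

583.333 lb of product per hectare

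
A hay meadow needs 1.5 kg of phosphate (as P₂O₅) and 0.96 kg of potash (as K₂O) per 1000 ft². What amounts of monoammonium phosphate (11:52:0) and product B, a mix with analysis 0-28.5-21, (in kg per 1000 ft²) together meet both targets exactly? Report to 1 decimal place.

0.4 kg monoammonium phosphate, 4.6 kg product B

Let a = kg of monoammonium phosphate, b = kg of product B (per 1000 ft²).
P₂O₅: 0.52·a + 0.285·b = 1.5
K₂O: 0·a + 0.21·b = 0.96
Solving simultaneously: a = 0.379121, b = 4.57143.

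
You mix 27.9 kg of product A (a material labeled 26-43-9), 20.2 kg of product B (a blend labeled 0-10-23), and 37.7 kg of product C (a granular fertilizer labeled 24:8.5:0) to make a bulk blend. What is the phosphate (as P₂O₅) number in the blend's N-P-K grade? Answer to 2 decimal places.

20.07% P₂O₅

Total mass = 27.9 + 20.2 + 37.7 = 85.8 kg.
P₂O₅ mass = 43%×27.9 + 10%×20.2 + 8.5%×37.7 = 17.2215 kg.
% P₂O₅ = 17.2215 / 85.8 = 20.0717%.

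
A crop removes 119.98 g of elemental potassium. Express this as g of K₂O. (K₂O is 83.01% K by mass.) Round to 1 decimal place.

K₂O = 119.98 / 0.8301 = 144.537 g.

144.5 g K₂O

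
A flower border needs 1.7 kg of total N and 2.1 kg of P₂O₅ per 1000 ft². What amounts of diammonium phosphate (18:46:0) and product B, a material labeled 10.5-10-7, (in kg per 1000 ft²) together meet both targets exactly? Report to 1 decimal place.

With a, b = kg per 1000 ft² of diammonium phosphate and product B:
N: 0.18·a + 0.105·b = 1.7
P₂O₅: 0.46·a + 0.1·b = 2.1
Eliminate b: (row1) − 0.105/0.1·(row2) → -0.303·a = -0.505, so a = 1.66667.
Then b = (2.1 − 0.46·1.66667) / 0.1 = 13.3333.

1.7 kg diammonium phosphate, 13.3 kg product B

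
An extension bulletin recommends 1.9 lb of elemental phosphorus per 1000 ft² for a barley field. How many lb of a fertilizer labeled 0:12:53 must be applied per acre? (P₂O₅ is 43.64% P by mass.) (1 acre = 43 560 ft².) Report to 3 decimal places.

As P₂O₅: 1.9 / 0.4364 = 4.3538 lb per 1000 ft².
Product per 1000 ft² = 4.3538 / 12% = 36.2817 lb.
Convert to per acre: 36.2817 × 43.56 = 1580.4308 lb.

1580.431 lb of product per acre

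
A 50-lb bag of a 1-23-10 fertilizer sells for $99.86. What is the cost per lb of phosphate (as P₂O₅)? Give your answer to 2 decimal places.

$8.68 per lb P₂O₅

P₂O₅ in bag = 50 × 23% = 11.5 lb.
Cost per lb P₂O₅ = $99.86 / 11.5 = $8.6835.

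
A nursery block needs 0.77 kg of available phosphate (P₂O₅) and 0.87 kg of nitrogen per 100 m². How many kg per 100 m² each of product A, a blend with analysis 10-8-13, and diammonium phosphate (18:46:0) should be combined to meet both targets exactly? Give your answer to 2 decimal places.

8.28 kg product A, 0.23 kg diammonium phosphate

Let a = kg of product A, b = kg of diammonium phosphate (per 100 m²).
P₂O₅: 0.08·a + 0.46·b = 0.77
N: 0.1·a + 0.18·b = 0.87
Eliminate b: (row1) − 0.46/0.18·(row2) → -0.175556·a = -1.45333, so a = 8.27848.
Then b = (0.87 − 0.1·8.27848) / 0.18 = 0.234177.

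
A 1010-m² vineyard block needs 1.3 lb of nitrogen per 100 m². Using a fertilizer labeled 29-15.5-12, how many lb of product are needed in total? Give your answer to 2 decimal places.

45.28 lb

Product per 100 m² = 1.3 / 29% = 4.48276 lb.
Total product = 4.48276 × 1010 / 100 = 45.2759 lb.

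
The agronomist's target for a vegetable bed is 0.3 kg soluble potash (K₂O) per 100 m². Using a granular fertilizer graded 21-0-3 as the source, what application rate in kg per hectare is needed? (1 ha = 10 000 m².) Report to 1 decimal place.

Product per 100 m² = 0.3 / 3% = 10 kg.
Convert to per hectare: 10 × 100 = 1000 kg.

1000.0 kg of product per hectare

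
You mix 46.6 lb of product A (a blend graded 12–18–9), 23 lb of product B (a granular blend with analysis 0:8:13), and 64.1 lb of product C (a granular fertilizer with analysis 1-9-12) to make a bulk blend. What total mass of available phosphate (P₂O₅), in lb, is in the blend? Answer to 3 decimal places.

15.997 lb P₂O₅

P₂O₅ mass = 18%×46.6 + 8%×23 + 9%×64.1 = 15.997 lb.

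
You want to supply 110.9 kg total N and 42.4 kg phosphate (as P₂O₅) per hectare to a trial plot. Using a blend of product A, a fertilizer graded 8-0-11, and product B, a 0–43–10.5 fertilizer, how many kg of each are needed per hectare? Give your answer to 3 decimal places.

1386.250 kg product A, 98.605 kg product B

Let a = kg of product A, b = kg of product B (per hectare).
N: 0.08·a + 0·b = 110.9
P₂O₅: 0·a + 0.43·b = 42.4
Solving simultaneously: a = 1386.25, b = 98.6047.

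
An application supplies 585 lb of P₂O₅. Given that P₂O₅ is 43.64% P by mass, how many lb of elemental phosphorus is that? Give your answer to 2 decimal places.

255.29 lb P

P = 585 × 0.4364 = 255.294 lb.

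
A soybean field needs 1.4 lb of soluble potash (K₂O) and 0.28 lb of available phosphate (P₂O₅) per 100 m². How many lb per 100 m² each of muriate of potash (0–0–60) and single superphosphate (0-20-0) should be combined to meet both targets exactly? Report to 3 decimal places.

2.333 lb muriate of potash, 1.400 lb single superphosphate

Let a = lb of muriate of potash, b = lb of single superphosphate (per 100 m²).
K₂O: 0.6·a + 0·b = 1.4
P₂O₅: 0·a + 0.2·b = 0.28
Solving simultaneously: a = 2.33333, b = 1.4.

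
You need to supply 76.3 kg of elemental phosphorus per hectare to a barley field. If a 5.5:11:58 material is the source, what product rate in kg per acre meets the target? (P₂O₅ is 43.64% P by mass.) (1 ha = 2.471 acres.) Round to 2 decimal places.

As P₂O₅: 76.3 / 0.4364 = 174.84 kg per hectare.
Product per hectare = 174.84 / 11% = 1589.45 kg.
Convert to per acre: 1589.45 × 0.404694 = 643.242 kg.

643.24 kg of product per acre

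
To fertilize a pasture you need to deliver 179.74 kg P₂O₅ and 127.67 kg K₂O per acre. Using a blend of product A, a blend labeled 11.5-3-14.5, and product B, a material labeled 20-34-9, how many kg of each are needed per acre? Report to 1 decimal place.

Let a = kg of product A, b = kg of product B (per acre).
P₂O₅: 0.03·a + 0.34·b = 179.74
K₂O: 0.145·a + 0.09·b = 127.67
From row1: a = (179.74 − 0.34·b) / 0.03.
Into row2: 0.145·(179.74 − 0.34·b)/0.03 + 0.09·b = 127.67 → b = 477.086, a = 584.361.

584.4 kg product A, 477.1 kg product B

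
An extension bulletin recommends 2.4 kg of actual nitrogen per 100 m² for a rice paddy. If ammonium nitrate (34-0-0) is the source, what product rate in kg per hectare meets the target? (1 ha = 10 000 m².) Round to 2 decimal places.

705.88 kg of product per hectare

Product per 100 m² = 2.4 / 34% = 7.05882 kg.
Convert to per hectare: 7.05882 × 100 = 705.882 kg.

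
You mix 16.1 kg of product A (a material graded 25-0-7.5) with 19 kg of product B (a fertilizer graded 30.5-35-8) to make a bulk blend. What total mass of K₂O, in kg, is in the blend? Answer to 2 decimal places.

2.73 kg K₂O

K₂O mass = 7.5%×16.1 + 8%×19 = 2.7275 kg.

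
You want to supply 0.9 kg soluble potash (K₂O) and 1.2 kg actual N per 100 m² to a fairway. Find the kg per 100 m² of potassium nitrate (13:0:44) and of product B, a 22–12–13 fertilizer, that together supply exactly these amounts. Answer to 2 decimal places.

With a, b = kg per 100 m² of potassium nitrate and product B:
K₂O: 0.44·a + 0.13·b = 0.9
N: 0.13·a + 0.22·b = 1.2
Eliminate b: (row1) − 0.13/0.22·(row2) → 0.363182·a = 0.190909, so a = 0.525657.
Then b = (1.2 − 0.13·0.525657) / 0.22 = 5.14393.

0.53 kg potassium nitrate, 5.14 kg product B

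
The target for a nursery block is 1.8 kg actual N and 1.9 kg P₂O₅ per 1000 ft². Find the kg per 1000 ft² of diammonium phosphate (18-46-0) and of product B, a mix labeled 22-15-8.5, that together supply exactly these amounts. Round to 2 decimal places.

1.99 kg diammonium phosphate, 6.55 kg product B

With a, b = kg per 1000 ft² of diammonium phosphate and product B:
N: 0.18·a + 0.22·b = 1.8
P₂O₅: 0.46·a + 0.15·b = 1.9
Eliminate a: (row1) − 0.18/0.46·(row2) → 0.161304·b = 1.05652, so b = 6.54987.
Back-substitute: a = (1.8 − 0.22·6.54987) / 0.18 = 1.99461.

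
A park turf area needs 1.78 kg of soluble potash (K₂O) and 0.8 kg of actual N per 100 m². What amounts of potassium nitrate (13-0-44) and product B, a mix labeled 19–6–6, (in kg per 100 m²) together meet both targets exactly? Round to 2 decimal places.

Let a = kg of potassium nitrate, b = kg of product B (per 100 m²).
K₂O: 0.44·a + 0.06·b = 1.78
N: 0.13·a + 0.19·b = 0.8
Eliminate a: (row1) − 0.44/0.13·(row2) → -0.583077·b = -0.927692, so b = 1.59103.
Back-substitute: a = (1.78 − 0.06·1.59103) / 0.44 = 3.8285.

3.83 kg potassium nitrate, 1.59 kg product B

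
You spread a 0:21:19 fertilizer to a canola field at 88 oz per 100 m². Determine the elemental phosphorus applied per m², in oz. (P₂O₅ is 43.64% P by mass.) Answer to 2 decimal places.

P₂O₅ per 100 m² = 88 × 21% = 18.48 oz.
Elemental P = 18.48 × 0.4364 = 8.06467 oz per 100 m².
Convert to per m²: 8.06467 × 0.01 = 0.0806467 oz.

0.08 oz P per sq m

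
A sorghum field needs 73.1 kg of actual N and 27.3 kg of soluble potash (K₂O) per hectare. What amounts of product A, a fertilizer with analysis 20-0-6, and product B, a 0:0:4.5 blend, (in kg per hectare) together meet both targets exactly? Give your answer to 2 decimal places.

365.50 kg product A, 119.33 kg product B

Per-hectare balance (a = product A, b = product B):
N: 0.2·a + 0·b = 73.1
K₂O: 0.06·a + 0.045·b = 27.3
Eliminate b: (row1) − 0/0.045·(row2) → 0.2·a = 73.1, so a = 365.5.
Then b = (27.3 − 0.06·365.5) / 0.045 = 119.333.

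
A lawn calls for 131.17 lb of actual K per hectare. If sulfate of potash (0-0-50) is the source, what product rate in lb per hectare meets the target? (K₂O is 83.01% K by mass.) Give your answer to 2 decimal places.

As K₂O: 131.17 / 0.8301 = 158.017 lb per hectare.
Product per hectare = 158.017 / 50% = 316.034 lb.

316.03 lb of product per hectare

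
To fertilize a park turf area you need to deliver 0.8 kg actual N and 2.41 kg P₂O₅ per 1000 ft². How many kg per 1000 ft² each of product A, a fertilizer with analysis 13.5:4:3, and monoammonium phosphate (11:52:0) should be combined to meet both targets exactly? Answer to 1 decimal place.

Let a = kg of product A, b = kg of monoammonium phosphate (per 1000 ft²).
N: 0.135·a + 0.11·b = 0.8
P₂O₅: 0.04·a + 0.52·b = 2.41
Solving simultaneously: a = 2.29331, b = 4.45821.

2.3 kg product A, 4.5 kg monoammonium phosphate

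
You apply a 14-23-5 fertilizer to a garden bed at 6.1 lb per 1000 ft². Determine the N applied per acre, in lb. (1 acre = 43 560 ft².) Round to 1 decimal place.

nitrogen per 1000 ft² = 6.1 × 14% = 0.854 lb.
Convert to per acre: 0.854 × 43.56 = 37.2002 lb.

37.2 lb N per acre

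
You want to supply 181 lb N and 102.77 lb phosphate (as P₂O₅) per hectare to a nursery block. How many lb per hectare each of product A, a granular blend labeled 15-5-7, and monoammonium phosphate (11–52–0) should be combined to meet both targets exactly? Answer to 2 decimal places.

1142.28 lb product A, 87.80 lb monoammonium phosphate

With a, b = lb per hectare of product A and monoammonium phosphate:
N: 0.15·a + 0.11·b = 181
P₂O₅: 0.05·a + 0.52·b = 102.77
Eliminate a: (row1) − 0.15/0.05·(row2) → -1.45·b = -127.31, so b = 87.8.
Back-substitute: a = (181 − 0.11·87.8) / 0.15 = 1142.28.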